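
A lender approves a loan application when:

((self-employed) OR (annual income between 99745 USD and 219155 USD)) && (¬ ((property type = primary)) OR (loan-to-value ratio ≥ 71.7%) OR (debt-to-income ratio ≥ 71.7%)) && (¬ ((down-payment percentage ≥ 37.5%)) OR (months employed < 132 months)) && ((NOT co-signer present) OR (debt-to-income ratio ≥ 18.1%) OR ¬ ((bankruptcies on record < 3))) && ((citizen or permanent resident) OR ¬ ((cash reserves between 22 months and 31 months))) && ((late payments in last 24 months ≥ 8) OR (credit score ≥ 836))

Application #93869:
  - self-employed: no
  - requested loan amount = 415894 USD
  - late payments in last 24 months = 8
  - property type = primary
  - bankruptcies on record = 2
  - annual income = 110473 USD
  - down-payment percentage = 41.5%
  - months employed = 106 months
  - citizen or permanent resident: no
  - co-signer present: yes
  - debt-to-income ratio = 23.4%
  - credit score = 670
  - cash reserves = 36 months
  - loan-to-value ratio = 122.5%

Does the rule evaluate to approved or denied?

Atomic conditions:
  self-employed: no → false
  annual income between 99745 USD and 219155 USD: 110473 in [99745, 219155] is true
  property type = primary: primary == primary is true
  loan-to-value ratio ≥ 71.7%: 122.5 ≥ 71.7 is true
  debt-to-income ratio ≥ 71.7%: 23.4 ≥ 71.7 is false
  down-payment percentage ≥ 37.5%: 41.5 ≥ 37.5 is true
  months employed < 132 months: 106 < 132 is true
  NOT co-signer present: yes → false
  debt-to-income ratio ≥ 18.1%: 23.4 ≥ 18.1 is true
  bankruptcies on record < 3: 2 < 3 is true
  citizen or permanent resident: no → false
  cash reserves between 22 months and 31 months: 36 in [22, 31] is false
  late payments in last 24 months ≥ 8: 8 ≥ 8 is true
  credit score ≥ 836: 670 ≥ 836 is false
Combine:
[1] false OR true = true
[2.1] NOT true = false
[2] false OR true OR false = true
[3.1] NOT true = false
[3] false OR true = true
[4.3] NOT true = false
[4] false OR true OR false = true
[5.2] NOT false = true
[5] false OR true = true
[6] true OR false = true
[root] true AND true AND true AND true AND true AND true = true
Overall: true → approved

Approved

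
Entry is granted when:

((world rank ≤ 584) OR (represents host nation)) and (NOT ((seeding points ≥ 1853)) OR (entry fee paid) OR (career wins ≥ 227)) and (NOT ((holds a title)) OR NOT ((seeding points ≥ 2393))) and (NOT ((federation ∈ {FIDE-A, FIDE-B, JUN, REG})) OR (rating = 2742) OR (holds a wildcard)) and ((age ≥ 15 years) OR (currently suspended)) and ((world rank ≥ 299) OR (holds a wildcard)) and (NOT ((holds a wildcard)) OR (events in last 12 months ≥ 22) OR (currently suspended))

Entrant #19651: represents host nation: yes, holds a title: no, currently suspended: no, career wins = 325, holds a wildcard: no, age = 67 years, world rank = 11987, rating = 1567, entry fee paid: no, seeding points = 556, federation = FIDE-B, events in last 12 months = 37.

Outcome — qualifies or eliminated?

Eliminated

Atomic conditions:
  world rank ≤ 584: 11987 ≤ 584 is false
  represents host nation: yes → true
  seeding points ≥ 1853: 556 ≥ 1853 is false
  entry fee paid: no → false
  career wins ≥ 227: 325 ≥ 227 is true
  holds a title: no → false
  seeding points ≥ 2393: 556 ≥ 2393 is false
  federation ∈ {FIDE-A, FIDE-B, JUN, REG}: FIDE-B is in the set → true
  rating = 2742: 1567 == 2742 is false
  holds a wildcard: no → false
  age ≥ 15 years: 67 ≥ 15 is true
  currently suspended: no → false
  world rank ≥ 299: 11987 ≥ 299 is true
  events in last 12 months ≥ 22: 37 ≥ 22 is true
Combine:
[1] false OR true = true
[2.1] NOT false = true
[2] true OR false OR true = true
[3.1] NOT false = true
[3.2] NOT false = true
[3] true OR true = true
[4.1] NOT true = false
[4] false OR false OR false = false
[5] true OR false = true
[6] true OR false = true
[7.1] NOT false = true
[7] true OR true OR false = true
[root] true AND true AND true AND false AND true AND true AND true = false
Overall: false → eliminated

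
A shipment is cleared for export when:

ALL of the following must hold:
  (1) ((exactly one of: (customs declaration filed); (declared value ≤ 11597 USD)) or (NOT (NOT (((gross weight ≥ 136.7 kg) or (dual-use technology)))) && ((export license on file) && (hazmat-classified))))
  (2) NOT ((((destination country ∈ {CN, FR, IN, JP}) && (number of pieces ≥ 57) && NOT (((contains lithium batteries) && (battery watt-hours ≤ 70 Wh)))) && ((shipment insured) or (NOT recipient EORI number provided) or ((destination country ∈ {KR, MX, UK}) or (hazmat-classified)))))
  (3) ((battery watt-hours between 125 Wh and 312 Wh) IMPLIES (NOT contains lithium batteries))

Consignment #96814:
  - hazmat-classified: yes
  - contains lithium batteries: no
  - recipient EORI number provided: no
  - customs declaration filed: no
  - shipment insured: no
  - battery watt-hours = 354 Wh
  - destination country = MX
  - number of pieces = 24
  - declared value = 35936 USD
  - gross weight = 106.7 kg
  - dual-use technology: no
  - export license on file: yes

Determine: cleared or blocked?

Blocked

Atomic conditions:
  customs declaration filed: no → false
  declared value ≤ 11597 USD: 35936 ≤ 11597 is false
  gross weight ≥ 136.7 kg: 106.7 ≥ 136.7 is false
  dual-use technology: no → false
  export license on file: yes → true
  hazmat-classified: yes → true
  destination country ∈ {CN, FR, IN, JP}: MX is not in the set → false
  number of pieces ≥ 57: 24 ≥ 57 is false
  contains lithium batteries: no → false
  battery watt-hours ≤ 70 Wh: 354 ≤ 70 is false
  shipment insured: no → false
  NOT recipient EORI number provided: no → true
  destination country ∈ {KR, MX, UK}: MX is in the set → true
  battery watt-hours between 125 Wh and 312 Wh: 354 in [125, 312] is false
  NOT contains lithium batteries: no → true
Combine:
[1.1] exactly-one(false, false) = false
[1.2.1.1.1] false OR false = false
[1.2.1.1] NOT false = true
[1.2.1] NOT true = false
[1.2.2] true AND true = true
[1.2] false AND true = false
[1] false OR false = false
[2.1.1.3.1] false AND false = false
[2.1.1.3] NOT false = true
[2.1.1] false AND false AND true = false
[2.1.2.3] true OR true = true
[2.1.2] false OR true OR true = true
[2.1] false AND true = false
[2] NOT false = true
[3] false → true (antecedent false ⇒ implication holds) = true
[root] false AND true AND true = false
Overall: false → blocked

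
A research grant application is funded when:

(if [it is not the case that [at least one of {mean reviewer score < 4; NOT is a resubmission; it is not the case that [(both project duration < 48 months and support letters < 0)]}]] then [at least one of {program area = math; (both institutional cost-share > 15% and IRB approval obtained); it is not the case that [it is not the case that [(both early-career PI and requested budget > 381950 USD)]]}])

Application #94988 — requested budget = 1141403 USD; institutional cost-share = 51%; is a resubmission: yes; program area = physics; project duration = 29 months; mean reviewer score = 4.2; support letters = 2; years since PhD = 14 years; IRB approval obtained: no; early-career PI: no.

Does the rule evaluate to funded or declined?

Atomic conditions:
  mean reviewer score < 4: 4.2 < 4 is false
  NOT is a resubmission: yes → false
  project duration < 48 months: 29 < 48 is true
  support letters < 0: 2 < 0 is false
  program area = math: physics == math is false
  institutional cost-share > 15%: 51 > 15 is true
  IRB approval obtained: no → false
  early-career PI: no → false
  requested budget > 381950 USD: 1141403 > 381950 is true
Combine:
[1.1.3.1] true AND false = false
[1.1.3] NOT false = true
[1.1] false OR false OR true = true
[1] NOT true = false
[2.2] true AND false = false
[2.3.1.1] false AND true = false
[2.3.1] NOT false = true
[2.3] NOT true = false
[2] false OR false OR false = false
[root] false → false (antecedent false ⇒ implication holds) = true
Overall: true → funded

Funded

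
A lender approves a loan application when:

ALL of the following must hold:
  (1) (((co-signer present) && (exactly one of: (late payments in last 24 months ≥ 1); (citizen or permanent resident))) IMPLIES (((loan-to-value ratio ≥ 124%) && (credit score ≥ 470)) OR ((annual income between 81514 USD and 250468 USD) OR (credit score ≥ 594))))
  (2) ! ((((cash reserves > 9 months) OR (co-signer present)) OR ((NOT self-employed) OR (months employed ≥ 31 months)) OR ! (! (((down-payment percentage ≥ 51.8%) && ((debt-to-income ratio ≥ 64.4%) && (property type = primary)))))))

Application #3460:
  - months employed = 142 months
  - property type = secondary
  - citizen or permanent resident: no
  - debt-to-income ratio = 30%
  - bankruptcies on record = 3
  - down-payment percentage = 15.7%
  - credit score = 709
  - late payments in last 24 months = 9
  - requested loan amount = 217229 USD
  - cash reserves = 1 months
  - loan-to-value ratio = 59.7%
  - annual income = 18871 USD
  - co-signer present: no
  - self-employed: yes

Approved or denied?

Atomic conditions:
  co-signer present: no → false
  late payments in last 24 months ≥ 1: 9 ≥ 1 is true
  citizen or permanent resident: no → false
  loan-to-value ratio ≥ 124%: 59.7 ≥ 124 is false
  credit score ≥ 470: 709 ≥ 470 is true
  annual income between 81514 USD and 250468 USD: 18871 in [81514, 250468] is false
  credit score ≥ 594: 709 ≥ 594 is true
  cash reserves > 9 months: 1 > 9 is false
  NOT self-employed: yes → false
  months employed ≥ 31 months: 142 ≥ 31 is true
  down-payment percentage ≥ 51.8%: 15.7 ≥ 51.8 is false
  debt-to-income ratio ≥ 64.4%: 30 ≥ 64.4 is false
  property type = primary: secondary == primary is false
Combine:
[1.1.2] exactly-one(true, false) = true
[1.1] false AND true = false
[1.2.1] false AND true = false
[1.2.2] false OR true = true
[1.2] false OR true = true
[1] false → true (antecedent false ⇒ implication holds) = true
[2.1.1] false OR false = false
[2.1.2] false OR true = true
[2.1.3.1.1.2] false AND false = false
[2.1.3.1.1] false AND false = false
[2.1.3.1] NOT false = true
[2.1.3] NOT true = false
[2.1] false OR true OR false = true
[2] NOT true = false
[root] true AND false = false
Overall: false → denied

Denied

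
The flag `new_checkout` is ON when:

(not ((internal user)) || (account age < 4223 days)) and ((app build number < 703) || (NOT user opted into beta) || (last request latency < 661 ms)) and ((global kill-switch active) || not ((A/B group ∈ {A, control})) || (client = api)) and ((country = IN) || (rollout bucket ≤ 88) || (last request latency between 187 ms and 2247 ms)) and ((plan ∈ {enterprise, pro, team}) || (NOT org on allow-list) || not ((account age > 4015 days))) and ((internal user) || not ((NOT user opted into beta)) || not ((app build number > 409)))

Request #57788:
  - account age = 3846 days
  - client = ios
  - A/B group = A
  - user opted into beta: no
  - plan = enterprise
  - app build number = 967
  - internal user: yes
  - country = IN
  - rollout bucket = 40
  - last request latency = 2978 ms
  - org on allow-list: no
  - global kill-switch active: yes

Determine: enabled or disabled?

Enabled

Atomic conditions:
  internal user: yes → true
  account age < 4223 days: 3846 < 4223 is true
  app build number < 703: 967 < 703 is false
  NOT user opted into beta: no → true
  last request latency < 661 ms: 2978 < 661 is false
  global kill-switch active: yes → true
  A/B group ∈ {A, control}: A is in the set → true
  client = api: ios == api is false
  country = IN: IN == IN is true
  rollout bucket ≤ 88: 40 ≤ 88 is true
  last request latency between 187 ms and 2247 ms: 2978 in [187, 2247] is false
  plan ∈ {enterprise, pro, team}: enterprise is in the set → true
  NOT org on allow-list: no → true
  account age > 4015 days: 3846 > 4015 is false
  app build number > 409: 967 > 409 is true
Combine:
[1.1] NOT true = false
[1] false OR true = true
[2] false OR true OR false = true
[3.2] NOT true = false
[3] true OR false OR false = true
[4] true OR true OR false = true
[5.3] NOT false = true
[5] true OR true OR true = true
[6.2] NOT true = false
[6.3] NOT true = false
[6] true OR false OR false = true
[root] true AND true AND true AND true AND true AND true = true
Overall: true → enabled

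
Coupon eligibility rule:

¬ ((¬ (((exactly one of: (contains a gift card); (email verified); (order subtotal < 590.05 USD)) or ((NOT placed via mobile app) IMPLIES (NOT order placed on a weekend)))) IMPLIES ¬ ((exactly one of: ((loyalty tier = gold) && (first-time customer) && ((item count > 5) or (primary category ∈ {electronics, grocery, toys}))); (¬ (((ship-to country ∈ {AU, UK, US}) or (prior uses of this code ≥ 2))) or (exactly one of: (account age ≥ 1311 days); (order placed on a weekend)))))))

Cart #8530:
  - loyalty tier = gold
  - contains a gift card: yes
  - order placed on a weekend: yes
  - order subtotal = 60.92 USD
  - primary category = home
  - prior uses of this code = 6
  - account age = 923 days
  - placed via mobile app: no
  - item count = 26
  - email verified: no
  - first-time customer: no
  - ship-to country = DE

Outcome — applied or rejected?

Atomic conditions:
  contains a gift card: yes → true
  email verified: no → false
  order subtotal < 590.05 USD: 60.92 < 590.05 is true
  NOT placed via mobile app: no → true
  NOT order placed on a weekend: yes → false
  loyalty tier = gold: gold == gold is true
  first-time customer: no → false
  item count > 5: 26 > 5 is true
  primary category ∈ {electronics, grocery, toys}: home is not in the set → false
  ship-to country ∈ {AU, UK, US}: DE is not in the set → false
  prior uses of this code ≥ 2: 6 ≥ 2 is true
  account age ≥ 1311 days: 923 ≥ 1311 is false
  order placed on a weekend: yes → true
Combine:
[1.1.1.1] exactly-one(true, false, true) = false
[1.1.1.2] true → false = false
[1.1.1] false OR false = false
[1.1] NOT false = true
[1.2.1.1.3] true OR false = true
[1.2.1.1] true AND false AND true = false
[1.2.1.2.1.1] false OR true = true
[1.2.1.2.1] NOT true = false
[1.2.1.2.2] exactly-one(false, true) = true
[1.2.1.2] false OR true = true
[1.2.1] exactly-one(false, true) = true
[1.2] NOT true = false
[1] true → false = false
[root] NOT false = true
Overall: true → applied

Applied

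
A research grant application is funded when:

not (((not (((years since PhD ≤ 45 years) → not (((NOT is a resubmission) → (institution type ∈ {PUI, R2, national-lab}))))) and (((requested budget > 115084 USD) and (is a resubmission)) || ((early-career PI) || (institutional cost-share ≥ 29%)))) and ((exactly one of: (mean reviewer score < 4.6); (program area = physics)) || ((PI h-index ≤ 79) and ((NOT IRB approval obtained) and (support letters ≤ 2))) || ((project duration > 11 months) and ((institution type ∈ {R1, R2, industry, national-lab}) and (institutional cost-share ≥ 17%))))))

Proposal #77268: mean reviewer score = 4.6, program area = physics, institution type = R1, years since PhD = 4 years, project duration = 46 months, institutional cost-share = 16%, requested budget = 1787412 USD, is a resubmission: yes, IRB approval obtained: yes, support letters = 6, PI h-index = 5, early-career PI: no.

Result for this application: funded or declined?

Atomic conditions:
  years since PhD ≤ 45 years: 4 ≤ 45 is true
  NOT is a resubmission: yes → false
  institution type ∈ {PUI, R2, national-lab}: R1 is not in the set → false
  requested budget > 115084 USD: 1787412 > 115084 is true
  is a resubmission: yes → true
  early-career PI: no → false
  institutional cost-share ≥ 29%: 16 ≥ 29 is false
  mean reviewer score < 4.6: 4.6 < 4.6 is false
  program area = physics: physics == physics is true
  PI h-index ≤ 79: 5 ≤ 79 is true
  NOT IRB approval obtained: yes → false
  support letters ≤ 2: 6 ≤ 2 is false
  project duration > 11 months: 46 > 11 is true
  institution type ∈ {R1, R2, industry, national-lab}: R1 is in the set → true
  institutional cost-share ≥ 17%: 16 ≥ 17 is false
Combine:
[1.1.1.1.2.1] false → false (antecedent false ⇒ implication holds) = true
[1.1.1.1.2] NOT true = false
[1.1.1.1] true → false = false
[1.1.1] NOT false = true
[1.1.2.1] true AND true = true
[1.1.2.2] false OR false = false
[1.1.2] true OR false = true
[1.1] true AND true = true
[1.2.1] exactly-one(false, true) = true
[1.2.2.2] false AND false = false
[1.2.2] true AND false = false
[1.2.3.2] true AND false = false
[1.2.3] true AND false = false
[1.2] true OR false OR false = true
[1] true AND true = true
[root] NOT true = false
Overall: false → declined

Declined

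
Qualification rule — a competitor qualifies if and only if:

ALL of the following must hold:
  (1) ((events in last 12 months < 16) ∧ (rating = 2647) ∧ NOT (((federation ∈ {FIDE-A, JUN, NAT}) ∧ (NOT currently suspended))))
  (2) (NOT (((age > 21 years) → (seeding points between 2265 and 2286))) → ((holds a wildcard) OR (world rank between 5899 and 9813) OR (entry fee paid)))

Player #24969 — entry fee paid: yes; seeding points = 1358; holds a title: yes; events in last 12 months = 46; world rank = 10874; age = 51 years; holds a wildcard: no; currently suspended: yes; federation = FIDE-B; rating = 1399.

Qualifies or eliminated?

Eliminated

Atomic conditions:
  events in last 12 months < 16: 46 < 16 is false
  rating = 2647: 1399 == 2647 is false
  federation ∈ {FIDE-A, JUN, NAT}: FIDE-B is not in the set → false
  NOT currently suspended: yes → false
  age > 21 years: 51 > 21 is true
  seeding points between 2265 and 2286: 1358 in [2265, 2286] is false
  holds a wildcard: no → false
  world rank between 5899 and 9813: 10874 in [5899, 9813] is false
  entry fee paid: yes → true
Combine:
[1.3.1] false AND false = false
[1.3] NOT false = true
[1] false AND false AND true = false
[2.1.1] true → false = false
[2.1] NOT false = true
[2.2] false OR false OR true = true
[2] true → true = true
[root] false AND true = false
Overall: false → eliminated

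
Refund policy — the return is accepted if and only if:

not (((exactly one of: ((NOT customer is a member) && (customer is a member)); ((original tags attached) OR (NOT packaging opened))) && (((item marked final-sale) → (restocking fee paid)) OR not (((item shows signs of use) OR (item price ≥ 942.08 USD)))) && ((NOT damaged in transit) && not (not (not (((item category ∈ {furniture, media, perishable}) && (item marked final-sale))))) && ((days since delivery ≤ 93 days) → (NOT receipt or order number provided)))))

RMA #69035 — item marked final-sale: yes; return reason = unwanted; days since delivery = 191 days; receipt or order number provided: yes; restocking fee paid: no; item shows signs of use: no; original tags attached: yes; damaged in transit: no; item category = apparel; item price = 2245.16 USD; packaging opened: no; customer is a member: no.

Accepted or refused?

Atomic conditions:
  NOT customer is a member: no → true
  customer is a member: no → false
  original tags attached: yes → true
  NOT packaging opened: no → true
  item marked final-sale: yes → true
  restocking fee paid: no → false
  item shows signs of use: no → false
  item price ≥ 942.08 USD: 2245.16 ≥ 942.08 is true
  NOT damaged in transit: no → true
  item category ∈ {furniture, media, perishable}: apparel is not in the set → false
  days since delivery ≤ 93 days: 191 ≤ 93 is false
  NOT receipt or order number provided: yes → false
Combine:
[1.1.1] true AND false = false
[1.1.2] true OR true = true
[1.1] exactly-one(false, true) = true
[1.2.1] true → false = false
[1.2.2.1] false OR true = true
[1.2.2] NOT true = false
[1.2] false OR false = false
[1.3.2.1.1.1] false AND true = false
[1.3.2.1.1] NOT false = true
[1.3.2.1] NOT true = false
[1.3.2] NOT false = true
[1.3.3] false → false (antecedent false ⇒ implication holds) = true
[1.3] true AND true AND true = true
[1] true AND false AND true = false
[root] NOT false = true
Overall: true → accepted

Accepted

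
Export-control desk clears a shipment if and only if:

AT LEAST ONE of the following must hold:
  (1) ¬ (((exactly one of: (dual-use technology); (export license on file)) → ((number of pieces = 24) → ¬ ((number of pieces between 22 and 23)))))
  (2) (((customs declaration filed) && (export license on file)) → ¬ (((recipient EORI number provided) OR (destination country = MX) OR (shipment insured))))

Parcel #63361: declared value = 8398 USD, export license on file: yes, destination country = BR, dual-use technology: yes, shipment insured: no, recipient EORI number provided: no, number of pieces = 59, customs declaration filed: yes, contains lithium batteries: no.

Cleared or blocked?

Cleared

Atomic conditions:
  dual-use technology: yes → true
  export license on file: yes → true
  number of pieces = 24: 59 == 24 is false
  number of pieces between 22 and 23: 59 in [22, 23] is false
  customs declaration filed: yes → true
  recipient EORI number provided: no → false
  destination country = MX: BR == MX is false
  shipment insured: no → false
Combine:
[1.1.1] exactly-one(true, true) = false
[1.1.2.2] NOT false = true
[1.1.2] false → true (antecedent false ⇒ implication holds) = true
[1.1] false → true (antecedent false ⇒ implication holds) = true
[1] NOT true = false
[2.1] true AND true = true
[2.2.1] false OR false OR false = false
[2.2] NOT false = true
[2] true → true = true
[root] false OR true = true
Overall: true → cleared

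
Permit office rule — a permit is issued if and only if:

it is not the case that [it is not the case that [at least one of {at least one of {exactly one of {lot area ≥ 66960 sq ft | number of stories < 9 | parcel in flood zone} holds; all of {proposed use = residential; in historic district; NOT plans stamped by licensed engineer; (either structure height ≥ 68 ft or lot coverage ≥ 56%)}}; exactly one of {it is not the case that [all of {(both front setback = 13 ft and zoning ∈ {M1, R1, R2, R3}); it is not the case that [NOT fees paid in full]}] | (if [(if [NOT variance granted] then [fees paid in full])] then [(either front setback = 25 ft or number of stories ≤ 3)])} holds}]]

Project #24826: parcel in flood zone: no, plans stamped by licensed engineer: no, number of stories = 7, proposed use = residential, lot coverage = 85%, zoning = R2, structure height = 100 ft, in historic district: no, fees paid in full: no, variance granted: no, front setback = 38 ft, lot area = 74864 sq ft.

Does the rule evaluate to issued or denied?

Atomic conditions:
  lot area ≥ 66960 sq ft: 74864 ≥ 66960 is true
  number of stories < 9: 7 < 9 is true
  parcel in flood zone: no → false
  proposed use = residential: residential == residential is true
  in historic district: no → false
  NOT plans stamped by licensed engineer: no → true
  structure height ≥ 68 ft: 100 ≥ 68 is true
  lot coverage ≥ 56%: 85 ≥ 56 is true
  front setback = 13 ft: 38 == 13 is false
  zoning ∈ {M1, R1, R2, R3}: R2 is in the set → true
  NOT fees paid in full: no → true
  NOT variance granted: no → true
  fees paid in full: no → false
  front setback = 25 ft: 38 == 25 is false
  number of stories ≤ 3: 7 ≤ 3 is false
Combine:
[1.1.1.1] exactly-one(true, true, false) = false
[1.1.1.2.4] true OR true = true
[1.1.1.2] true AND false AND true AND true = false
[1.1.1] false OR false = false
[1.1.2.1.1.1] false AND true = false
[1.1.2.1.1.2] NOT true = false
[1.1.2.1.1] false AND false = false
[1.1.2.1] NOT false = true
[1.1.2.2.1] true → false = false
[1.1.2.2.2] false OR false = false
[1.1.2.2] false → false (antecedent false ⇒ implication holds) = true
[1.1.2] exactly-one(true, true) = false
[1.1] false OR false = false
[1] NOT false = true
[root] NOT true = false
Overall: false → denied

Denied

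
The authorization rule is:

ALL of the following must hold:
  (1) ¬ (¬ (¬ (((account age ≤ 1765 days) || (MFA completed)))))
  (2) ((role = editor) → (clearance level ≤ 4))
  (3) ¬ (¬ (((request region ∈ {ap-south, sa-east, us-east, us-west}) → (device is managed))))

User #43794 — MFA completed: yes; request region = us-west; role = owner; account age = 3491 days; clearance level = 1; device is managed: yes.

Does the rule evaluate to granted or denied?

Denied

Atomic conditions:
  account age ≤ 1765 days: 3491 ≤ 1765 is false
  MFA completed: yes → true
  role = editor: owner == editor is false
  clearance level ≤ 4: 1 ≤ 4 is true
  request region ∈ {ap-south, sa-east, us-east, us-west}: us-west is in the set → true
  device is managed: yes → true
Combine:
[1.1.1.1] false OR true = true
[1.1.1] NOT true = false
[1.1] NOT false = true
[1] NOT true = false
[2] false → true (antecedent false ⇒ implication holds) = true
[3.1.1] true → true = true
[3.1] NOT true = false
[3] NOT false = true
[root] false AND true AND true = false
Overall: false → denied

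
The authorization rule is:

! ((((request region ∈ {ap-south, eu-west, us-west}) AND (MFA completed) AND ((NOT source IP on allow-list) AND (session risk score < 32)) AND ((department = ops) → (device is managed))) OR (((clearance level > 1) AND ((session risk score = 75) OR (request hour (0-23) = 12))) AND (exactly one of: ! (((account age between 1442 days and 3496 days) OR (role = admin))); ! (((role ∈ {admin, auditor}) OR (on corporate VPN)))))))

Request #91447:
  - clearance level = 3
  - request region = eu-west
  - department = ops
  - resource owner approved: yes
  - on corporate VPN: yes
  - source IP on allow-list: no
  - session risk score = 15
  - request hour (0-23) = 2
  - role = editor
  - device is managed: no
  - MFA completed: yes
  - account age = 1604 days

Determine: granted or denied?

Atomic conditions:
  request region ∈ {ap-south, eu-west, us-west}: eu-west is in the set → true
  MFA completed: yes → true
  NOT source IP on allow-list: no → true
  session risk score < 32: 15 < 32 is true
  department = ops: ops == ops is true
  device is managed: no → false
  clearance level > 1: 3 > 1 is true
  session risk score = 75: 15 == 75 is false
  request hour (0-23) = 12: 2 == 12 is false
  account age between 1442 days and 3496 days: 1604 in [1442, 3496] is true
  role = admin: editor == admin is false
  role ∈ {admin, auditor}: editor is not in the set → false
  on corporate VPN: yes → true
Combine:
[1.1.3] true AND true = true
[1.1.4] true → false = false
[1.1] true AND true AND true AND false = false
[1.2.1.2] false OR false = false
[1.2.1] true AND false = false
[1.2.2.1.1] true OR false = true
[1.2.2.1] NOT true = false
[1.2.2.2.1] false OR true = true
[1.2.2.2] NOT true = false
[1.2.2] exactly-one(false, false) = false
[1.2] false AND false = false
[1] false OR false = false
[root] NOT false = true
Overall: true → granted

Granted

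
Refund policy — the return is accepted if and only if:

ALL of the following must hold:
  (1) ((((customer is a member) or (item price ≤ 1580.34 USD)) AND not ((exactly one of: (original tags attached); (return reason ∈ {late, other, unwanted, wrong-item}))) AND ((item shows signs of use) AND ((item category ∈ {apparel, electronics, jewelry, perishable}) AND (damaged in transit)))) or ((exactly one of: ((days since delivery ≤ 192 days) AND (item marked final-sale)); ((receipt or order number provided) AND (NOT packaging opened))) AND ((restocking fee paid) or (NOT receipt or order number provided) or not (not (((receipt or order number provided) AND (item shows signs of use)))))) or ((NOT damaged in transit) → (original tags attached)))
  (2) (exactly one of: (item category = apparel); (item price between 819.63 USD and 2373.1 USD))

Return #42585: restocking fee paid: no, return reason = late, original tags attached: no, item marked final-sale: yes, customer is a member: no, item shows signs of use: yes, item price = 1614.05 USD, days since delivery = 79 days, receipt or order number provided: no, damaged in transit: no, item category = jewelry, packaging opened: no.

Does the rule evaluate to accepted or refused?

Accepted

Atomic conditions:
  customer is a member: no → false
  item price ≤ 1580.34 USD: 1614.05 ≤ 1580.34 is false
  original tags attached: no → false
  return reason ∈ {late, other, unwanted, wrong-item}: late is in the set → true
  item shows signs of use: yes → true
  item category ∈ {apparel, electronics, jewelry, perishable}: jewelry is in the set → true
  damaged in transit: no → false
  days since delivery ≤ 192 days: 79 ≤ 192 is true
  item marked final-sale: yes → true
  receipt or order number provided: no → false
  NOT packaging opened: no → true
  restocking fee paid: no → false
  NOT receipt or order number provided: no → true
  NOT damaged in transit: no → true
  item category = apparel: jewelry == apparel is false
  item price between 819.63 USD and 2373.1 USD: 1614.05 in [819.63, 2373.1] is true
Combine:
[1.1.1] false OR false = false
[1.1.2.1] exactly-one(false, true) = true
[1.1.2] NOT true = false
[1.1.3.2] true AND false = false
[1.1.3] true AND false = false
[1.1] false AND false AND false = false
[1.2.1.1] true AND true = true
[1.2.1.2] false AND true = false
[1.2.1] exactly-one(true, false) = true
[1.2.2.3.1.1] false AND true = false
[1.2.2.3.1] NOT false = true
[1.2.2.3] NOT true = false
[1.2.2] false OR true OR false = true
[1.2] true AND true = true
[1.3] true → false = false
[1] false OR true OR false = true
[2] exactly-one(false, true) = true
[root] true AND true = true
Overall: true → accepted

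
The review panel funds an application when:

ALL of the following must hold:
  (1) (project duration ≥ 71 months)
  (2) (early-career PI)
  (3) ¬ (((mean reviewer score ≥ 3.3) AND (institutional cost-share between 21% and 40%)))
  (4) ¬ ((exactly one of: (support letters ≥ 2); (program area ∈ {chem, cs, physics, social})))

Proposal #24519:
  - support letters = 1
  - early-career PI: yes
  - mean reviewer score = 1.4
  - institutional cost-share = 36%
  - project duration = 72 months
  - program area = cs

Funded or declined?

Atomic conditions:
  project duration ≥ 71 months: 72 ≥ 71 is true
  early-career PI: yes → true
  mean reviewer score ≥ 3.3: 1.4 ≥ 3.3 is false
  institutional cost-share between 21% and 40%: 36 in [21, 40] is true
  support letters ≥ 2: 1 ≥ 2 is false
  program area ∈ {chem, cs, physics, social}: cs is in the set → true
Combine:
[3.1] false AND true = false
[3] NOT false = true
[4.1] exactly-one(false, true) = true
[4] NOT true = false
[root] true AND true AND true AND false = false
Overall: false → declined

Declined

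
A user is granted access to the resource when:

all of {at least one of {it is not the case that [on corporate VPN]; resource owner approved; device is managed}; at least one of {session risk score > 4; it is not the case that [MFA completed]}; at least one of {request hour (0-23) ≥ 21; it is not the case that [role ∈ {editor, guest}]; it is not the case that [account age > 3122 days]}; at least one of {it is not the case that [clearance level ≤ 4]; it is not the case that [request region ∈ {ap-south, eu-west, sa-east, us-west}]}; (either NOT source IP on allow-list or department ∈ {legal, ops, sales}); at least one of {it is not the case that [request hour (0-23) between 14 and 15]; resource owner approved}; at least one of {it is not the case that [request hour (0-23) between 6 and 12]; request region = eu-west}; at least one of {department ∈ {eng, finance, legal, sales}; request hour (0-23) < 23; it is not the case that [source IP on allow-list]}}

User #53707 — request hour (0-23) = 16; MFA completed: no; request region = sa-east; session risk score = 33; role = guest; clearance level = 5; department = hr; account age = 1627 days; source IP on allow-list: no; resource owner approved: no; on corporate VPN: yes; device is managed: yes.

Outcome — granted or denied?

Atomic conditions:
  on corporate VPN: yes → true
  resource owner approved: no → false
  device is managed: yes → true
  session risk score > 4: 33 > 4 is true
  MFA completed: no → false
  request hour (0-23) ≥ 21: 16 ≥ 21 is false
  role ∈ {editor, guest}: guest is in the set → true
  account age > 3122 days: 1627 > 3122 is false
  clearance level ≤ 4: 5 ≤ 4 is false
  request region ∈ {ap-south, eu-west, sa-east, us-west}: sa-east is in the set → true
  NOT source IP on allow-list: no → true
  department ∈ {legal, ops, sales}: hr is not in the set → false
  request hour (0-23) between 14 and 15: 16 in [14, 15] is false
  request hour (0-23) between 6 and 12: 16 in [6, 12] is false
  request region = eu-west: sa-east == eu-west is false
  department ∈ {eng, finance, legal, sales}: hr is not in the set → false
  request hour (0-23) < 23: 16 < 23 is true
  source IP on allow-list: no → false
Combine:
[1.1] NOT true = false
[1] false OR false OR true = true
[2.2] NOT false = true
[2] true OR true = true
[3.2] NOT true = false
[3.3] NOT false = true
[3] false OR false OR true = true
[4.1] NOT false = true
[4.2] NOT true = false
[4] true OR false = true
[5] true OR false = true
[6.1] NOT false = true
[6] true OR false = true
[7.1] NOT false = true
[7] true OR false = true
[8.3] NOT false = true
[8] false OR true OR true = true
[root] true AND true AND true AND true AND true AND true AND true AND true = true
Overall: true → granted

Granted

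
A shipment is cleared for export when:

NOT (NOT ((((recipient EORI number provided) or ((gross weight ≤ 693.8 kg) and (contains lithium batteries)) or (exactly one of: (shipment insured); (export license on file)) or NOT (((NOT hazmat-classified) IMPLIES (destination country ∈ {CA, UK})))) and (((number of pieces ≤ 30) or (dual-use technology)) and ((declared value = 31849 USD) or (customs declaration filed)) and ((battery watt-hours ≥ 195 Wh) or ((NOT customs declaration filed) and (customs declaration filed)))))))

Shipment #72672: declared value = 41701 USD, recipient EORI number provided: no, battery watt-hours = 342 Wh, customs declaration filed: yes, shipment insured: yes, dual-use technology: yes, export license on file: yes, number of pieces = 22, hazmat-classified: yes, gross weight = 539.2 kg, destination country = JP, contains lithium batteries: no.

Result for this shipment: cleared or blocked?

Atomic conditions:
  recipient EORI number provided: no → false
  gross weight ≤ 693.8 kg: 539.2 ≤ 693.8 is true
  contains lithium batteries: no → false
  shipment insured: yes → true
  export license on file: yes → true
  NOT hazmat-classified: yes → false
  destination country ∈ {CA, UK}: JP is not in the set → false
  number of pieces ≤ 30: 22 ≤ 30 is true
  dual-use technology: yes → true
  declared value = 31849 USD: 41701 == 31849 is false
  customs declaration filed: yes → true
  battery watt-hours ≥ 195 Wh: 342 ≥ 195 is true
  NOT customs declaration filed: yes → false
Combine:
[1.1.1.2] true AND false = false
[1.1.1.3] exactly-one(true, true) = false
[1.1.1.4.1] false → false (antecedent false ⇒ implication holds) = true
[1.1.1.4] NOT true = false
[1.1.1] false OR false OR false OR false = false
[1.1.2.1] true OR true = true
[1.1.2.2] false OR true = true
[1.1.2.3.2] false AND true = false
[1.1.2.3] true OR false = true
[1.1.2] true AND true AND true = true
[1.1] false AND true = false
[1] NOT false = true
[root] NOT true = false
Overall: false → blocked

Blocked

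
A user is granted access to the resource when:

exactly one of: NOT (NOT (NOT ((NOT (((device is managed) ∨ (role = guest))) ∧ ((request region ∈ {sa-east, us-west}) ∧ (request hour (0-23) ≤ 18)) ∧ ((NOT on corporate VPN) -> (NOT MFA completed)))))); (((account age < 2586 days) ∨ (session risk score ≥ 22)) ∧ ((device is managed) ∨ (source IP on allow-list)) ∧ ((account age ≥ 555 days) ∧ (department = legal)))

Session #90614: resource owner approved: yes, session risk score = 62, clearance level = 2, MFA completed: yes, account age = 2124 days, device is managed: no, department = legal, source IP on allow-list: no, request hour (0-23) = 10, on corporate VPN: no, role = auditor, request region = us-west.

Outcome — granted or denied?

Atomic conditions:
  device is managed: no → false
  role = guest: auditor == guest is false
  request region ∈ {sa-east, us-west}: us-west is in the set → true
  request hour (0-23) ≤ 18: 10 ≤ 18 is true
  NOT on corporate VPN: no → true
  NOT MFA completed: yes → false
  account age < 2586 days: 2124 < 2586 is true
  session risk score ≥ 22: 62 ≥ 22 is true
  source IP on allow-list: no → false
  account age ≥ 555 days: 2124 ≥ 555 is true
  department = legal: legal == legal is true
Combine:
[1.1.1.1.1.1] false OR false = false
[1.1.1.1.1] NOT false = true
[1.1.1.1.2] true AND true = true
[1.1.1.1.3] true → false = false
[1.1.1.1] true AND true AND false = false
[1.1.1] NOT false = true
[1.1] NOT true = false
[1] NOT false = true
[2.1] true OR true = true
[2.2] false OR false = false
[2.3] true AND true = true
[2] true AND false AND true = false
[root] exactly-one(true, false) = true
Overall: true → granted

Granted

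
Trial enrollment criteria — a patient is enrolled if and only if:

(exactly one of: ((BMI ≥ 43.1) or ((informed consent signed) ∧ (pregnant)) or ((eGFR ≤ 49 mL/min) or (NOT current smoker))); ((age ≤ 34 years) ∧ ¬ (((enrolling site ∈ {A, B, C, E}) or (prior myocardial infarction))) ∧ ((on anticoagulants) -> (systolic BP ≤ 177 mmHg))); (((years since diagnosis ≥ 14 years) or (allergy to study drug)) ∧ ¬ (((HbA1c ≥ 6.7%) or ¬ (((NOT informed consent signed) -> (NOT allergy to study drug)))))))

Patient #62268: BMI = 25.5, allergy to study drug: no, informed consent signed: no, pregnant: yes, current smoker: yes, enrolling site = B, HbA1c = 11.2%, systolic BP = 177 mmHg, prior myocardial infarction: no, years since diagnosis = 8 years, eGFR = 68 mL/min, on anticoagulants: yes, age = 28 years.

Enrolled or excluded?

Atomic conditions:
  BMI ≥ 43.1: 25.5 ≥ 43.1 is false
  informed consent signed: no → false
  pregnant: yes → true
  eGFR ≤ 49 mL/min: 68 ≤ 49 is false
  NOT current smoker: yes → false
  age ≤ 34 years: 28 ≤ 34 is true
  enrolling site ∈ {A, B, C, E}: B is in the set → true
  prior myocardial infarction: no → false
  on anticoagulants: yes → true
  systolic BP ≤ 177 mmHg: 177 ≤ 177 is true
  years since diagnosis ≥ 14 years: 8 ≥ 14 is false
  allergy to study drug: no → false
  HbA1c ≥ 6.7%: 11.2 ≥ 6.7 is true
  NOT informed consent signed: no → true
  NOT allergy to study drug: no → true
Combine:
[1.2] false AND true = false
[1.3] false OR false = false
[1] false OR false OR false = false
[2.2.1] true OR false = true
[2.2] NOT true = false
[2.3] true → true = true
[2] true AND false AND true = false
[3.1] false OR false = false
[3.2.1.2.1] true → true = true
[3.2.1.2] NOT true = false
[3.2.1] true OR false = true
[3.2] NOT true = false
[3] false AND false = false
[root] exactly-one(false, false, false) = false
Overall: false → excluded

Excluded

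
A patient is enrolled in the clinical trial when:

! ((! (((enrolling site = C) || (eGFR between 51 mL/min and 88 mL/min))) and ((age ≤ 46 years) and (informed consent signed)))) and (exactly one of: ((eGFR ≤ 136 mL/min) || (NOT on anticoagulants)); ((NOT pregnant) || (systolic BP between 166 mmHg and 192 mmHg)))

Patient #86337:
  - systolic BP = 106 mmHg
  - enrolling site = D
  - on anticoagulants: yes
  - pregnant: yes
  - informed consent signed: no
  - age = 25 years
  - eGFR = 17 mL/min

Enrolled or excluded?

Atomic conditions:
  enrolling site = C: D == C is false
  eGFR between 51 mL/min and 88 mL/min: 17 in [51, 88] is false
  age ≤ 46 years: 25 ≤ 46 is true
  informed consent signed: no → false
  eGFR ≤ 136 mL/min: 17 ≤ 136 is true
  NOT on anticoagulants: yes → false
  NOT pregnant: yes → false
  systolic BP between 166 mmHg and 192 mmHg: 106 in [166, 192] is false
Combine:
[1.1.1.1] false OR false = false
[1.1.1] NOT false = true
[1.1.2] true AND false = false
[1.1] true AND false = false
[1] NOT false = true
[2.1] true OR false = true
[2.2] false OR false = false
[2] exactly-one(true, false) = true
[root] true AND true = true
Overall: true → enrolled

Enrolled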